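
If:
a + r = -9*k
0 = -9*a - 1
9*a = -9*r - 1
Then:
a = -1/9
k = 1/81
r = 0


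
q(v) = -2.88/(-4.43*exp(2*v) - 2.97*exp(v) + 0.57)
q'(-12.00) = 0.00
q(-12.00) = -5.05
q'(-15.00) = 0.00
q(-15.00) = -5.05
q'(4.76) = -0.00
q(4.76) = 0.00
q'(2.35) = -0.01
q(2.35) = 0.01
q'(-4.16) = -0.51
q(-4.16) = -5.51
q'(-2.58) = -7.78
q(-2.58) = -9.01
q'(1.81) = -0.03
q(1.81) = 0.02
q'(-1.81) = -1730.13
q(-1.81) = 83.00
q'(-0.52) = -1.85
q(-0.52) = 1.04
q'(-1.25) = -10.94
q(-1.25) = 4.47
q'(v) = -2.88*(8.86*exp(2*v) + 2.97*exp(v))/(-4.43*exp(2*v) - 2.97*exp(v) + 0.57)^2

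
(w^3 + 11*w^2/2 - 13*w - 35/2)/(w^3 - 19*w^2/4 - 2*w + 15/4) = 2*(2*w^2 + 9*w - 35)/(4*w^2 - 23*w + 15)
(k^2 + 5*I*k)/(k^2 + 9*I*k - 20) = k/(k + 4*I)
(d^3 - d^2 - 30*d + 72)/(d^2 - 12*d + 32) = (d^2 + 3*d - 18)/(d - 8)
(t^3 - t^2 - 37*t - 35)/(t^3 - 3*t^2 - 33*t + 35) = (t + 1)/(t - 1)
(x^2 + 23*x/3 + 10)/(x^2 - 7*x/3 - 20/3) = (x + 6)/(x - 4)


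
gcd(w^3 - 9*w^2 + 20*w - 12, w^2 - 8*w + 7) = w - 1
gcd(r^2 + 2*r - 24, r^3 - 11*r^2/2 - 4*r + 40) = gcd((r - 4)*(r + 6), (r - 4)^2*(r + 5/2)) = r - 4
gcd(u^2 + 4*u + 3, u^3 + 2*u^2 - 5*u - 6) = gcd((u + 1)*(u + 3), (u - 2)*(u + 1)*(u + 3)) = u^2 + 4*u + 3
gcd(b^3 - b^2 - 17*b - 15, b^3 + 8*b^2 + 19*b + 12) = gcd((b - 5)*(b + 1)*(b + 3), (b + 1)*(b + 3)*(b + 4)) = b^2 + 4*b + 3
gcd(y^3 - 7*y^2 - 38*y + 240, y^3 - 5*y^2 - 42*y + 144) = y^2 - 2*y - 48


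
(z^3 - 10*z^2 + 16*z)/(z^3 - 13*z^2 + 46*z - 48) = z/(z - 3)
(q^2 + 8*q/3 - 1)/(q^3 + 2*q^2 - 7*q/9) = 3*(q + 3)/(q*(3*q + 7))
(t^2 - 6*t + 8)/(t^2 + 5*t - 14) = (t - 4)/(t + 7)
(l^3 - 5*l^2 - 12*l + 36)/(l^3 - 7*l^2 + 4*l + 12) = (l + 3)/(l + 1)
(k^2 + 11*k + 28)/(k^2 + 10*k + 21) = (k + 4)/(k + 3)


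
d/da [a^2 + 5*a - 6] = 2*a + 5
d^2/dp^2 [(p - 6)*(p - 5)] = 2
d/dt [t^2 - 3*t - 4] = 2*t - 3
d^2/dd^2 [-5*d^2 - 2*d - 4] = -10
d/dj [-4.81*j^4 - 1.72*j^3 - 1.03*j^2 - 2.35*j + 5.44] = -19.24*j^3 - 5.16*j^2 - 2.06*j - 2.35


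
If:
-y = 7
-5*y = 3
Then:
No Solution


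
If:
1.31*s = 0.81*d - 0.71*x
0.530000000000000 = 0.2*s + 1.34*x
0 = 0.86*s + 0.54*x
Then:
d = -0.06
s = -0.27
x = 0.44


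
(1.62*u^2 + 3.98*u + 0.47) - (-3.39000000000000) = 1.62*u^2 + 3.98*u + 3.86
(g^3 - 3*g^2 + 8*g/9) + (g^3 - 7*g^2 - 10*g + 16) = 2*g^3 - 10*g^2 - 82*g/9 + 16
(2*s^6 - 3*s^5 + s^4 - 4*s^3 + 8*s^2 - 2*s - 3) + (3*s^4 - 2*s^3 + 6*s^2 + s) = 2*s^6 - 3*s^5 + 4*s^4 - 6*s^3 + 14*s^2 - s - 3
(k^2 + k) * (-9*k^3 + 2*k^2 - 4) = -9*k^5 - 7*k^4 + 2*k^3 - 4*k^2 - 4*k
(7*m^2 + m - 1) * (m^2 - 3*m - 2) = 7*m^4 - 20*m^3 - 18*m^2 + m + 2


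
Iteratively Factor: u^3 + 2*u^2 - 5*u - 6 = (u - 2)*(u^2 + 4*u + 3) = (u - 2)*(u + 1)*(u + 3)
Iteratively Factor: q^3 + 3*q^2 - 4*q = (q + 4)*(q^2 - q) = q*(q + 4)*(q - 1)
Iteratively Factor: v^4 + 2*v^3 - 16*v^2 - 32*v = (v + 2)*(v^3 - 16*v) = (v + 2)*(v + 4)*(v^2 - 4*v) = v*(v + 2)*(v + 4)*(v - 4)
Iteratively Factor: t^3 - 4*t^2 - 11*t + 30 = (t - 2)*(t^2 - 2*t - 15) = (t - 5)*(t - 2)*(t + 3)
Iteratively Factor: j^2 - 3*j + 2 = (j - 2)*(j - 1)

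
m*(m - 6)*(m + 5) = m^3 - m^2 - 30*m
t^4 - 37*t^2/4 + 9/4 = (t - 3)*(t - 1/2)*(t + 1/2)*(t + 3)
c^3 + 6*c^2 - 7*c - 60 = (c - 3)*(c + 4)*(c + 5)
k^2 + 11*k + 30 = (k + 5)*(k + 6)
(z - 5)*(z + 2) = z^2 - 3*z - 10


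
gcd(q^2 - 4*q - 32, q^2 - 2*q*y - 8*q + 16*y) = q - 8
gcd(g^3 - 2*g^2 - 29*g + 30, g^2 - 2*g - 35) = g + 5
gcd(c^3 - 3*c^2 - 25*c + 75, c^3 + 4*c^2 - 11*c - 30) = c^2 + 2*c - 15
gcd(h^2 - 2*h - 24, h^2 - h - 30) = h - 6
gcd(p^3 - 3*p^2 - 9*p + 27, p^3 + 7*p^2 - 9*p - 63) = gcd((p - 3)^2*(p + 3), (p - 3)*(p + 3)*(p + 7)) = p^2 - 9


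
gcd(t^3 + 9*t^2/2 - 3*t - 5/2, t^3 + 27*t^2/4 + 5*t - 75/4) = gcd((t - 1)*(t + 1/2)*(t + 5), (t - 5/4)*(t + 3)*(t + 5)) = t + 5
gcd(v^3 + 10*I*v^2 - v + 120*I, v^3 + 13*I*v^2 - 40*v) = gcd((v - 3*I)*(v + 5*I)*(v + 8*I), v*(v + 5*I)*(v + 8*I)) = v^2 + 13*I*v - 40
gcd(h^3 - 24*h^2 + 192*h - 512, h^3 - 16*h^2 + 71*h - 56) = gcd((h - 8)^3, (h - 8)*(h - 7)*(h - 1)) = h - 8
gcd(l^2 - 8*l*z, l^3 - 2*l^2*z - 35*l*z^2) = l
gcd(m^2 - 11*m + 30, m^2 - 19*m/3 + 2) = m - 6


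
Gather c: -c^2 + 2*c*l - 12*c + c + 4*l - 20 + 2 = -c^2 + c*(2*l - 11) + 4*l - 18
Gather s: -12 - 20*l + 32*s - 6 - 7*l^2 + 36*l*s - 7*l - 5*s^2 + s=-7*l^2 - 27*l - 5*s^2 + s*(36*l + 33) - 18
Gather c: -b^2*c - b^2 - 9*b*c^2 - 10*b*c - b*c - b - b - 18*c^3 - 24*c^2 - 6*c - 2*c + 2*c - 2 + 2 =-b^2 - 2*b - 18*c^3 + c^2*(-9*b - 24) + c*(-b^2 - 11*b - 6)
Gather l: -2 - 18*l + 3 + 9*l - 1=-9*l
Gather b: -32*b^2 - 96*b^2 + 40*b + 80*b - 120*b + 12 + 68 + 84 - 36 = 128 - 128*b^2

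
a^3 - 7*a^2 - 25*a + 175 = (a - 7)*(a - 5)*(a + 5)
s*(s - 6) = s^2 - 6*s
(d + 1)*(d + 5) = d^2 + 6*d + 5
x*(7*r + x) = 7*r*x + x^2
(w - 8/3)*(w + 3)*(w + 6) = w^3 + 19*w^2/3 - 6*w - 48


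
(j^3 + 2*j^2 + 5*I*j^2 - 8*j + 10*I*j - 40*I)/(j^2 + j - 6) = (j^2 + j*(4 + 5*I) + 20*I)/(j + 3)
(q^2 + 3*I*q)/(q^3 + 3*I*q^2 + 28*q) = (q + 3*I)/(q^2 + 3*I*q + 28)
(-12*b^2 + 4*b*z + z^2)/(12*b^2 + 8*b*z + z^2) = (-2*b + z)/(2*b + z)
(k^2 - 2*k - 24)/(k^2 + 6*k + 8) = (k - 6)/(k + 2)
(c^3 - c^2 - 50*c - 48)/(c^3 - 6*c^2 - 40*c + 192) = (c + 1)/(c - 4)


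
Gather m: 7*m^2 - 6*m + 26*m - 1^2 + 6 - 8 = 7*m^2 + 20*m - 3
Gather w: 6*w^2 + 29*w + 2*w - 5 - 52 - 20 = 6*w^2 + 31*w - 77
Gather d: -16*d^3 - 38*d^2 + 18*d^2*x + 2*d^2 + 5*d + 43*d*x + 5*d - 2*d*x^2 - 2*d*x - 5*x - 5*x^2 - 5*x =-16*d^3 + d^2*(18*x - 36) + d*(-2*x^2 + 41*x + 10) - 5*x^2 - 10*x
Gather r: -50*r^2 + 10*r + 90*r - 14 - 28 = -50*r^2 + 100*r - 42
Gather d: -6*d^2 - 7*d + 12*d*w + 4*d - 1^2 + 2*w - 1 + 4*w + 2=-6*d^2 + d*(12*w - 3) + 6*w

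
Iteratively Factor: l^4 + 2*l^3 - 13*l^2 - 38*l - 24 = (l - 4)*(l^3 + 6*l^2 + 11*l + 6) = (l - 4)*(l + 2)*(l^2 + 4*l + 3) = (l - 4)*(l + 1)*(l + 2)*(l + 3)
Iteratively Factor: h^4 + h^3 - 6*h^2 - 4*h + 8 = (h + 2)*(h^3 - h^2 - 4*h + 4) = (h - 2)*(h + 2)*(h^2 + h - 2) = (h - 2)*(h - 1)*(h + 2)*(h + 2)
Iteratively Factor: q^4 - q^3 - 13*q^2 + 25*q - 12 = (q - 1)*(q^3 - 13*q + 12) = (q - 3)*(q - 1)*(q^2 + 3*q - 4) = (q - 3)*(q - 1)*(q + 4)*(q - 1)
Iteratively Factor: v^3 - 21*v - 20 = (v - 5)*(v^2 + 5*v + 4) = (v - 5)*(v + 1)*(v + 4)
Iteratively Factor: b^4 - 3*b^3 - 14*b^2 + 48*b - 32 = (b + 4)*(b^3 - 7*b^2 + 14*b - 8) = (b - 2)*(b + 4)*(b^2 - 5*b + 4) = (b - 2)*(b - 1)*(b + 4)*(b - 4)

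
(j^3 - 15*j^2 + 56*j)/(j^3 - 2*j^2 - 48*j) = (j - 7)/(j + 6)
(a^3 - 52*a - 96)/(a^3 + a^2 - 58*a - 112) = (a + 6)/(a + 7)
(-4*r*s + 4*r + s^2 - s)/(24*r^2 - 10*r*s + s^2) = (1 - s)/(6*r - s)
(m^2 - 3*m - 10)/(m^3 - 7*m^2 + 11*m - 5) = (m + 2)/(m^2 - 2*m + 1)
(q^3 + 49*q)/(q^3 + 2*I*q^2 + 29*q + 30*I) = q*(q^2 + 49)/(q^3 + 2*I*q^2 + 29*q + 30*I)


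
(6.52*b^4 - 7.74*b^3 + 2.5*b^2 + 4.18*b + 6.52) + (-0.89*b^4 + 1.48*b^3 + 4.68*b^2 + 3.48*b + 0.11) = 5.63*b^4 - 6.26*b^3 + 7.18*b^2 + 7.66*b + 6.63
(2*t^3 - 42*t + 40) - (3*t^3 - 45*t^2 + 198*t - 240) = -t^3 + 45*t^2 - 240*t + 280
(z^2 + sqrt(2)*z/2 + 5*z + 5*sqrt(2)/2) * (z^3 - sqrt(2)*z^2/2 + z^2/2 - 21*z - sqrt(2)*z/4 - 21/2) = z^5 + 11*z^4/2 - 19*z^3 - 473*z^2/4 - 21*sqrt(2)*z^2/2 - 231*sqrt(2)*z/4 - 215*z/4 - 105*sqrt(2)/4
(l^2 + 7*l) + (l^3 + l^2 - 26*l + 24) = l^3 + 2*l^2 - 19*l + 24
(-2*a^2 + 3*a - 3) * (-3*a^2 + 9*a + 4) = 6*a^4 - 27*a^3 + 28*a^2 - 15*a - 12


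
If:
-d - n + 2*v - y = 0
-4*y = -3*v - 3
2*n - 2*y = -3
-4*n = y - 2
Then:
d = 17/30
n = 1/10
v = 17/15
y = 8/5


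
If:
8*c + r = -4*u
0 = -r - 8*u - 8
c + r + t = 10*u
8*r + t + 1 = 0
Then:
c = 37/93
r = 152/93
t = -1309/93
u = -112/93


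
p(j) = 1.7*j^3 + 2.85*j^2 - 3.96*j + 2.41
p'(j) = 5.1*j^2 + 5.7*j - 3.96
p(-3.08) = -8.03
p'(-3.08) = 26.86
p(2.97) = 60.33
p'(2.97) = 57.96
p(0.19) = 1.77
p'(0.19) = -2.69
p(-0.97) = 7.38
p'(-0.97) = -4.69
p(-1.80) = 8.86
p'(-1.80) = 2.30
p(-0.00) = 2.41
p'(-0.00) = -3.96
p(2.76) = 48.93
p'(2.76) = 50.62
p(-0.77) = 6.37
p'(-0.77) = -5.33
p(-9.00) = -970.40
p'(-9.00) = 357.84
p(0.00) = 2.41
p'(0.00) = -3.96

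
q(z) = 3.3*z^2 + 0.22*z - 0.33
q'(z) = 6.6*z + 0.22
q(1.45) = 6.93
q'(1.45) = 9.79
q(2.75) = 25.23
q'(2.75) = 18.37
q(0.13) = -0.25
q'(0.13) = 1.08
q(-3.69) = 43.79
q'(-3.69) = -24.13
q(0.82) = 2.07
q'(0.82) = 5.63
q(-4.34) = 60.87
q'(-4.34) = -28.42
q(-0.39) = 0.09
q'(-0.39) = -2.35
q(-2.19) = 15.02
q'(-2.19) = -14.23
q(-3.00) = 28.71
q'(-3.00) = -19.58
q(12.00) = 477.51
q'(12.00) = 79.42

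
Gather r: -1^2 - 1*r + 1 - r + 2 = 2 - 2*r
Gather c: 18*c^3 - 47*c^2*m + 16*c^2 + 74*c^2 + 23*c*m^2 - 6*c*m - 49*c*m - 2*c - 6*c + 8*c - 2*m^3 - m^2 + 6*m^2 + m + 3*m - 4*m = 18*c^3 + c^2*(90 - 47*m) + c*(23*m^2 - 55*m) - 2*m^3 + 5*m^2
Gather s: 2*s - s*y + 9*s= s*(11 - y)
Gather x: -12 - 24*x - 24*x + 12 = -48*x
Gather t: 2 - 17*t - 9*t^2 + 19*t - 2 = -9*t^2 + 2*t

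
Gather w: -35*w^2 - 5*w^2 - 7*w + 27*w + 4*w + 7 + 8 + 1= -40*w^2 + 24*w + 16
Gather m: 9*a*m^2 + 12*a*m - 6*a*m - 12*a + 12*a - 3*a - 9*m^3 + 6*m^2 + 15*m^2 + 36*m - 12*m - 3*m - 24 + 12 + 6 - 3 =-3*a - 9*m^3 + m^2*(9*a + 21) + m*(6*a + 21) - 9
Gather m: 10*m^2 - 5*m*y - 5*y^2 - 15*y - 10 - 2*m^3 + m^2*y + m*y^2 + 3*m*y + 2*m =-2*m^3 + m^2*(y + 10) + m*(y^2 - 2*y + 2) - 5*y^2 - 15*y - 10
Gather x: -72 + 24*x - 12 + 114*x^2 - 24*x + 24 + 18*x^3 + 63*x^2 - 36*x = 18*x^3 + 177*x^2 - 36*x - 60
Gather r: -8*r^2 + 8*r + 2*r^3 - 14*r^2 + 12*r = 2*r^3 - 22*r^2 + 20*r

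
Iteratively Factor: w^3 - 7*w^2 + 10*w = (w - 5)*(w^2 - 2*w) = w*(w - 5)*(w - 2)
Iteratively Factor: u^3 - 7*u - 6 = (u + 1)*(u^2 - u - 6) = (u - 3)*(u + 1)*(u + 2)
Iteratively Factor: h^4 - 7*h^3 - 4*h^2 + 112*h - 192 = (h + 4)*(h^3 - 11*h^2 + 40*h - 48) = (h - 4)*(h + 4)*(h^2 - 7*h + 12) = (h - 4)^2*(h + 4)*(h - 3)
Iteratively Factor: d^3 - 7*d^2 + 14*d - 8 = (d - 4)*(d^2 - 3*d + 2) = (d - 4)*(d - 1)*(d - 2)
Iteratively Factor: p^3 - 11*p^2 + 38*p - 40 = (p - 2)*(p^2 - 9*p + 20) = (p - 5)*(p - 2)*(p - 4)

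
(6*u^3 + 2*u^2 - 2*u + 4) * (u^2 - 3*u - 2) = 6*u^5 - 16*u^4 - 20*u^3 + 6*u^2 - 8*u - 8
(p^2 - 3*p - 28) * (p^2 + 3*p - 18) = p^4 - 55*p^2 - 30*p + 504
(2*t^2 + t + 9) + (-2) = 2*t^2 + t + 7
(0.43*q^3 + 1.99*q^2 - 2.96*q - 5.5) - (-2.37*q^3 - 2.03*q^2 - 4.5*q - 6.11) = 2.8*q^3 + 4.02*q^2 + 1.54*q + 0.61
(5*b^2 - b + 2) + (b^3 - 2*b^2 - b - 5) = b^3 + 3*b^2 - 2*b - 3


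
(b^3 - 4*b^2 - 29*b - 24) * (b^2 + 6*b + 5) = b^5 + 2*b^4 - 48*b^3 - 218*b^2 - 289*b - 120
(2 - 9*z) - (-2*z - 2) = 4 - 7*z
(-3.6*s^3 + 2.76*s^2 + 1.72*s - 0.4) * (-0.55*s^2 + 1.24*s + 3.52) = 1.98*s^5 - 5.982*s^4 - 10.1956*s^3 + 12.068*s^2 + 5.5584*s - 1.408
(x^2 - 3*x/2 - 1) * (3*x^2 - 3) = 3*x^4 - 9*x^3/2 - 6*x^2 + 9*x/2 + 3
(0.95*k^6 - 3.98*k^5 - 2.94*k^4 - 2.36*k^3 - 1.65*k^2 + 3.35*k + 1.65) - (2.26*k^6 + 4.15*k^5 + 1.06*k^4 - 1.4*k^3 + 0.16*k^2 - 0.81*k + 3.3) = -1.31*k^6 - 8.13*k^5 - 4.0*k^4 - 0.96*k^3 - 1.81*k^2 + 4.16*k - 1.65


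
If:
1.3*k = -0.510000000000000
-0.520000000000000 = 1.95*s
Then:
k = -0.39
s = -0.27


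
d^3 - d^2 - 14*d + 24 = (d - 3)*(d - 2)*(d + 4)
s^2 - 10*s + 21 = (s - 7)*(s - 3)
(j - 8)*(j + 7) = j^2 - j - 56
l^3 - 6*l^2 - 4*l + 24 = (l - 6)*(l - 2)*(l + 2)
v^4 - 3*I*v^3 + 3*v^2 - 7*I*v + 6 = (v - 3*I)*(v - 2*I)*(v + I)^2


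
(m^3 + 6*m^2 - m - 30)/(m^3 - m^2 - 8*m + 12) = (m + 5)/(m - 2)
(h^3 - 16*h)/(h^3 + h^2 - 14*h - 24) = h*(h + 4)/(h^2 + 5*h + 6)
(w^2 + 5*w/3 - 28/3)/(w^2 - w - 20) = (w - 7/3)/(w - 5)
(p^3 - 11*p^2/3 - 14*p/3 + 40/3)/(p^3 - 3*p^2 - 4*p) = (3*p^2 + p - 10)/(3*p*(p + 1))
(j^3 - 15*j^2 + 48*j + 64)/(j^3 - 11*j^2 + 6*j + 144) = (j^2 - 7*j - 8)/(j^2 - 3*j - 18)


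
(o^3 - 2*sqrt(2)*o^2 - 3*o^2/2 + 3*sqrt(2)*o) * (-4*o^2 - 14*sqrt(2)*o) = -4*o^5 - 6*sqrt(2)*o^4 + 6*o^4 + 9*sqrt(2)*o^3 + 56*o^3 - 84*o^2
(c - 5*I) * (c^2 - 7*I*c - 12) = c^3 - 12*I*c^2 - 47*c + 60*I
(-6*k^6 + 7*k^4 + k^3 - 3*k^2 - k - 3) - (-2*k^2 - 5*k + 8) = -6*k^6 + 7*k^4 + k^3 - k^2 + 4*k - 11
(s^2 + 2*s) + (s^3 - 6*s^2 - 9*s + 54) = s^3 - 5*s^2 - 7*s + 54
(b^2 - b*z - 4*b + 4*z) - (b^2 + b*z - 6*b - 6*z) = -2*b*z + 2*b + 10*z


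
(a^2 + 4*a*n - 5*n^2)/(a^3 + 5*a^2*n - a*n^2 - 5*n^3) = 1/(a + n)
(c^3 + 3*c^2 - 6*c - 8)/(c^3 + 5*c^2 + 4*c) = (c - 2)/c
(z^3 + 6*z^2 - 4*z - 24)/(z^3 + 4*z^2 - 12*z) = (z + 2)/z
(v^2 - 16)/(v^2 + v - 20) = (v + 4)/(v + 5)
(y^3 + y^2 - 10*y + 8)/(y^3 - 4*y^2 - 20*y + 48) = (y - 1)/(y - 6)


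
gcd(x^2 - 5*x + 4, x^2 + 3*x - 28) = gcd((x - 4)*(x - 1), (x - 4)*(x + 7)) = x - 4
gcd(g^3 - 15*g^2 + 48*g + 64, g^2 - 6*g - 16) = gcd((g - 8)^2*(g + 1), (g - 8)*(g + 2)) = g - 8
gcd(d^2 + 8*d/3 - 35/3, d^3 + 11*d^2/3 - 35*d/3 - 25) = d + 5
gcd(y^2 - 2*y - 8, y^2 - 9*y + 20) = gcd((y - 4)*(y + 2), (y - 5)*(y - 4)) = y - 4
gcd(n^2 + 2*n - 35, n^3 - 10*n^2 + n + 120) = n - 5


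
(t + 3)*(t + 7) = t^2 + 10*t + 21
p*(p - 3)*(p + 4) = p^3 + p^2 - 12*p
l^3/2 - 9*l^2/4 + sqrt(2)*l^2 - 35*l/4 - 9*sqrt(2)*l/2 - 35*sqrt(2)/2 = (l/2 + sqrt(2))*(l - 7)*(l + 5/2)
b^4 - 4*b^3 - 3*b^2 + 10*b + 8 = (b - 4)*(b - 2)*(b + 1)^2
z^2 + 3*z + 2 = (z + 1)*(z + 2)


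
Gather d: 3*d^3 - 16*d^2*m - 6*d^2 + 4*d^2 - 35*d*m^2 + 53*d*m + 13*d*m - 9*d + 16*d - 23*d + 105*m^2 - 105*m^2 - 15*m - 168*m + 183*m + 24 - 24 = 3*d^3 + d^2*(-16*m - 2) + d*(-35*m^2 + 66*m - 16)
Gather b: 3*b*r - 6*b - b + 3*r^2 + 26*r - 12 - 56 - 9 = b*(3*r - 7) + 3*r^2 + 26*r - 77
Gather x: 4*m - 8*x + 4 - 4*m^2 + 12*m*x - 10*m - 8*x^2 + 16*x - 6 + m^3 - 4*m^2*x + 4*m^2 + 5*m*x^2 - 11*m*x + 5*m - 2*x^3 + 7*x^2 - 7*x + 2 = m^3 - m - 2*x^3 + x^2*(5*m - 1) + x*(-4*m^2 + m + 1)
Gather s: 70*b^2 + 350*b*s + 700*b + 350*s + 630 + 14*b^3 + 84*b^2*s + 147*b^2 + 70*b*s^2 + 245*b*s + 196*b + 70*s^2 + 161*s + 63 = 14*b^3 + 217*b^2 + 896*b + s^2*(70*b + 70) + s*(84*b^2 + 595*b + 511) + 693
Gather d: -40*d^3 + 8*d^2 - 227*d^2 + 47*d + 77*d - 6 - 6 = -40*d^3 - 219*d^2 + 124*d - 12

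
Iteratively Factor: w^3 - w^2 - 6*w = (w + 2)*(w^2 - 3*w) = (w - 3)*(w + 2)*(w)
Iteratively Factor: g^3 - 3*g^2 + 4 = (g + 1)*(g^2 - 4*g + 4) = (g - 2)*(g + 1)*(g - 2)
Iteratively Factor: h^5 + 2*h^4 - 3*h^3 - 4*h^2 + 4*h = (h + 2)*(h^4 - 3*h^2 + 2*h) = (h + 2)^2*(h^3 - 2*h^2 + h) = (h - 1)*(h + 2)^2*(h^2 - h) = (h - 1)^2*(h + 2)^2*(h)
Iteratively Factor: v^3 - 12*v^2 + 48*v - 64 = (v - 4)*(v^2 - 8*v + 16) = (v - 4)^2*(v - 4)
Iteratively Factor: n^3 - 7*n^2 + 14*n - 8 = (n - 4)*(n^2 - 3*n + 2) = (n - 4)*(n - 1)*(n - 2)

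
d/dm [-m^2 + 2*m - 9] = 2 - 2*m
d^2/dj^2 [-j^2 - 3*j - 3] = -2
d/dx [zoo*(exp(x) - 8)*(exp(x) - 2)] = zoo*(exp(x) - 5)*exp(x)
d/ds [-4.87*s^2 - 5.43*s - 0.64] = -9.74*s - 5.43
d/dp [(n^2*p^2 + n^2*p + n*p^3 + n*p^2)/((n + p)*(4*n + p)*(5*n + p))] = n*(40*n^2*p + 20*n^2 + 9*n*p^2 - p^2)/(400*n^4 + 360*n^3*p + 121*n^2*p^2 + 18*n*p^3 + p^4)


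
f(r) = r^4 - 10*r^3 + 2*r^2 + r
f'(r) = 4*r^3 - 30*r^2 + 4*r + 1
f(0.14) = 0.15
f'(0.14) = 0.98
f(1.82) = -40.87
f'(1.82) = -66.98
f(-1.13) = 17.48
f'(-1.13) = -47.60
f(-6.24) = 4017.48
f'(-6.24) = -2163.97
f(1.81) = -40.20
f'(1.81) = -66.32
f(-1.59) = 50.05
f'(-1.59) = -97.28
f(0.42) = 0.06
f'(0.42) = -2.32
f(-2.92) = 335.80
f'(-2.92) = -366.06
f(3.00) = -168.00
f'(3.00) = -149.00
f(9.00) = -558.00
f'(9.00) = 523.00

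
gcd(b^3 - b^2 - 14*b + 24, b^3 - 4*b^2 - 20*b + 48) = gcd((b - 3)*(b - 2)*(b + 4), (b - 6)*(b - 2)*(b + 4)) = b^2 + 2*b - 8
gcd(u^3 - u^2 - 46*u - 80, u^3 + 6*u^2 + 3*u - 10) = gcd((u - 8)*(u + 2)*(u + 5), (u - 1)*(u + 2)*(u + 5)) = u^2 + 7*u + 10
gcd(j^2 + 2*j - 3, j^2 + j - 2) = j - 1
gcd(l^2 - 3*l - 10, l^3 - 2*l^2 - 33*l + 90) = l - 5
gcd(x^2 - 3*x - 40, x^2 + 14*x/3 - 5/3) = x + 5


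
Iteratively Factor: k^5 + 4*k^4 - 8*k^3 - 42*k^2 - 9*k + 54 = (k + 3)*(k^4 + k^3 - 11*k^2 - 9*k + 18) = (k + 3)^2*(k^3 - 2*k^2 - 5*k + 6) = (k + 2)*(k + 3)^2*(k^2 - 4*k + 3) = (k - 3)*(k + 2)*(k + 3)^2*(k - 1)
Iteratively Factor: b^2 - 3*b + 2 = (b - 2)*(b - 1)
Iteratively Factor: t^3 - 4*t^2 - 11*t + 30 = (t + 3)*(t^2 - 7*t + 10) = (t - 5)*(t + 3)*(t - 2)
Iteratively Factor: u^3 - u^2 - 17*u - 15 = (u - 5)*(u^2 + 4*u + 3) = (u - 5)*(u + 1)*(u + 3)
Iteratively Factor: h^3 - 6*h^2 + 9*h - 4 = (h - 1)*(h^2 - 5*h + 4) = (h - 4)*(h - 1)*(h - 1)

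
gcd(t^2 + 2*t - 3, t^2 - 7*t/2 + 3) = 1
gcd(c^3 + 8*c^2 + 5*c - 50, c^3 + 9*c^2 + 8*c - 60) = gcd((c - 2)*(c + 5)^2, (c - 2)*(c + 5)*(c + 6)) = c^2 + 3*c - 10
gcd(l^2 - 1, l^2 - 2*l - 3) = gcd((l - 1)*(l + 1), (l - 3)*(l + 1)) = l + 1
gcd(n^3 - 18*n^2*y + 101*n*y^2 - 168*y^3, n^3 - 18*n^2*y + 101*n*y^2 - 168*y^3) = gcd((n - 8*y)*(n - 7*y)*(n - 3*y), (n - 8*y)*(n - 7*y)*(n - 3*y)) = -n^3 + 18*n^2*y - 101*n*y^2 + 168*y^3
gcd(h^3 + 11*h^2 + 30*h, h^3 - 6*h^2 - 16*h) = h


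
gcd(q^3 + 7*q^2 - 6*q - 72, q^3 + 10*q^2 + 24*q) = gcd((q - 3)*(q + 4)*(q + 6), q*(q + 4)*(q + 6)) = q^2 + 10*q + 24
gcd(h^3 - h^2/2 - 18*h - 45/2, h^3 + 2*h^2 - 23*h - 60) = h^2 - 2*h - 15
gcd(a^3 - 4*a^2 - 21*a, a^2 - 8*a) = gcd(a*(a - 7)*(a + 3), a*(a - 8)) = a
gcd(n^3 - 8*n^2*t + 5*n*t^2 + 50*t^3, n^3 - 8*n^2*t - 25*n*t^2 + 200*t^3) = -n + 5*t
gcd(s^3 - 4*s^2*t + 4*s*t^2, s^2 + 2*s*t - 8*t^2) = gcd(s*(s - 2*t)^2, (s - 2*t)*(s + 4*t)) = s - 2*t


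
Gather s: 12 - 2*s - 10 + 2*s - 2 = 0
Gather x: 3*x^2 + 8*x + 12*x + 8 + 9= 3*x^2 + 20*x + 17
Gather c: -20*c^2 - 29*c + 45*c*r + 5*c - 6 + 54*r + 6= -20*c^2 + c*(45*r - 24) + 54*r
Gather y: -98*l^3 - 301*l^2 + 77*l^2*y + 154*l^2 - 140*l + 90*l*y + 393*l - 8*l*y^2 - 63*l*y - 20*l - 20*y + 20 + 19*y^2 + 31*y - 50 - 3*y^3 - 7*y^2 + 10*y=-98*l^3 - 147*l^2 + 233*l - 3*y^3 + y^2*(12 - 8*l) + y*(77*l^2 + 27*l + 21) - 30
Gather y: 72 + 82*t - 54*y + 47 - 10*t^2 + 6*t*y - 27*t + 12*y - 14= -10*t^2 + 55*t + y*(6*t - 42) + 105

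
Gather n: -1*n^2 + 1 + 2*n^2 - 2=n^2 - 1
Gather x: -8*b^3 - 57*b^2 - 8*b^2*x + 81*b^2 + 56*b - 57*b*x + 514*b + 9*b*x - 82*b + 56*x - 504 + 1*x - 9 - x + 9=-8*b^3 + 24*b^2 + 488*b + x*(-8*b^2 - 48*b + 56) - 504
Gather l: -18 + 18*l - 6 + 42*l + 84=60*l + 60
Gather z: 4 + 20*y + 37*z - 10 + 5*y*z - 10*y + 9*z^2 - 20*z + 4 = 10*y + 9*z^2 + z*(5*y + 17) - 2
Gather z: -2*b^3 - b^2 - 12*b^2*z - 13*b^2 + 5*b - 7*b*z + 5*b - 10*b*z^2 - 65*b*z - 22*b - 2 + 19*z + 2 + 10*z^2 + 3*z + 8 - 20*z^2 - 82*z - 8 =-2*b^3 - 14*b^2 - 12*b + z^2*(-10*b - 10) + z*(-12*b^2 - 72*b - 60)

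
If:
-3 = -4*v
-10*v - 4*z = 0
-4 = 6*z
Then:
No Solution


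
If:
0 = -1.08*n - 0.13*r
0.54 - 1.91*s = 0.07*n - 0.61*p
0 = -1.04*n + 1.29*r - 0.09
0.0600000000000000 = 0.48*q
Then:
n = -0.01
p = 3.13114754098361*s - 0.886124351620252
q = 0.12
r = 0.06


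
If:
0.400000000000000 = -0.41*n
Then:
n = -0.98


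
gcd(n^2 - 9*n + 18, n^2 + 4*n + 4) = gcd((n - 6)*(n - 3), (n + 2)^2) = 1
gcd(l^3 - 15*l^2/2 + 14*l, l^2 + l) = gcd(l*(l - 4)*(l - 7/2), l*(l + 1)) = l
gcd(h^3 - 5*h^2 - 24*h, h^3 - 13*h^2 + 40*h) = h^2 - 8*h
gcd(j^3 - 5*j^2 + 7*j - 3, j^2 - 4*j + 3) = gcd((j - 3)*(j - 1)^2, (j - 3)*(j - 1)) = j^2 - 4*j + 3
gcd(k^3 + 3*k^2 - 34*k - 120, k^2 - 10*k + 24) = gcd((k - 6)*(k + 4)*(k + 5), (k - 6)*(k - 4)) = k - 6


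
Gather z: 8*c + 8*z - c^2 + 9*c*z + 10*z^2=-c^2 + 8*c + 10*z^2 + z*(9*c + 8)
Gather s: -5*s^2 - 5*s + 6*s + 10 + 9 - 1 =-5*s^2 + s + 18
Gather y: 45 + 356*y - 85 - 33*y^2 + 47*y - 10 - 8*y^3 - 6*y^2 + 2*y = -8*y^3 - 39*y^2 + 405*y - 50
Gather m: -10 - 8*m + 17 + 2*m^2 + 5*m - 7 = 2*m^2 - 3*m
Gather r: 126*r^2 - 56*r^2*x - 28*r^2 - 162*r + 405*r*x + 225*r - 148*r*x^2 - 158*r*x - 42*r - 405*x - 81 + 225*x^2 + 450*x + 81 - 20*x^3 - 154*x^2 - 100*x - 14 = r^2*(98 - 56*x) + r*(-148*x^2 + 247*x + 21) - 20*x^3 + 71*x^2 - 55*x - 14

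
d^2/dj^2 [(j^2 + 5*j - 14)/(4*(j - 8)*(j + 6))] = (7*j^3 + 102*j^2 + 804*j + 1096)/(2*(j^6 - 6*j^5 - 132*j^4 + 568*j^3 + 6336*j^2 - 13824*j - 110592))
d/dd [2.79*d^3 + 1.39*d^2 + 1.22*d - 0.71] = 8.37*d^2 + 2.78*d + 1.22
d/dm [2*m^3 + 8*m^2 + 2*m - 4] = 6*m^2 + 16*m + 2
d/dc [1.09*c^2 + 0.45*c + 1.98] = 2.18*c + 0.45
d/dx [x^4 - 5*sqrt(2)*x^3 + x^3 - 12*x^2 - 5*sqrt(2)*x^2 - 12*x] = 4*x^3 - 15*sqrt(2)*x^2 + 3*x^2 - 24*x - 10*sqrt(2)*x - 12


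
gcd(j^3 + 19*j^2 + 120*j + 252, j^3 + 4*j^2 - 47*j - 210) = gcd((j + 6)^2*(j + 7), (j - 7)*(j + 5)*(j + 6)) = j + 6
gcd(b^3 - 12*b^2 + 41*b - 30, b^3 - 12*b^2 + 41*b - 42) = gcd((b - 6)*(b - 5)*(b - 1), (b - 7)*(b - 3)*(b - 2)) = 1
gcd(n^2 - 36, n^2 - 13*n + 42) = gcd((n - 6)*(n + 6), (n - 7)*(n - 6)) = n - 6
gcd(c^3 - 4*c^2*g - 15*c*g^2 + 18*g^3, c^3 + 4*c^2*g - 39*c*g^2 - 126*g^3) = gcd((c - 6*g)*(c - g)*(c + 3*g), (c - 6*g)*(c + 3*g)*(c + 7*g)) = c^2 - 3*c*g - 18*g^2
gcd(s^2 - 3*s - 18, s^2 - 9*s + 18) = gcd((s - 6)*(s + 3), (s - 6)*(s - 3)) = s - 6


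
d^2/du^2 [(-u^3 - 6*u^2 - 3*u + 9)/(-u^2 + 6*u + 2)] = 2*(77*u^3 + 45*u^2 + 192*u - 354)/(u^6 - 18*u^5 + 102*u^4 - 144*u^3 - 204*u^2 - 72*u - 8)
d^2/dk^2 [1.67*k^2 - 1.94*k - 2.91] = 3.34000000000000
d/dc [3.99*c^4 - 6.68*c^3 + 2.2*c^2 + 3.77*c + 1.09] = 15.96*c^3 - 20.04*c^2 + 4.4*c + 3.77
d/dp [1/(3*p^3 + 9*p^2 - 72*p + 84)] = (-p^2 - 2*p + 8)/(p^3 + 3*p^2 - 24*p + 28)^2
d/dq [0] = 0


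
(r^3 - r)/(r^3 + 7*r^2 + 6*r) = (r - 1)/(r + 6)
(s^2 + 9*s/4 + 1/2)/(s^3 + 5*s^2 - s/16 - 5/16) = 4*(s + 2)/(4*s^2 + 19*s - 5)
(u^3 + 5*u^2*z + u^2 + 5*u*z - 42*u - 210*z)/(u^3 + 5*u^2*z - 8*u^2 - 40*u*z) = (u^2 + u - 42)/(u*(u - 8))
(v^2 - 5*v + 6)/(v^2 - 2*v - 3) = (v - 2)/(v + 1)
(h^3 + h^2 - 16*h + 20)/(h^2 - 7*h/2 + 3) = 2*(h^2 + 3*h - 10)/(2*h - 3)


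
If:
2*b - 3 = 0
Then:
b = 3/2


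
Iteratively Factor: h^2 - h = (h)*(h - 1)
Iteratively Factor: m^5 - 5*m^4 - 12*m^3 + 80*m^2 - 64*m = (m - 4)*(m^4 - m^3 - 16*m^2 + 16*m) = (m - 4)*(m - 1)*(m^3 - 16*m) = m*(m - 4)*(m - 1)*(m^2 - 16) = m*(m - 4)*(m - 1)*(m + 4)*(m - 4)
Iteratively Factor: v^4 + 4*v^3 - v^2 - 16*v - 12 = (v + 2)*(v^3 + 2*v^2 - 5*v - 6) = (v + 2)*(v + 3)*(v^2 - v - 2) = (v + 1)*(v + 2)*(v + 3)*(v - 2)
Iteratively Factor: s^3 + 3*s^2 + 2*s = (s)*(s^2 + 3*s + 2) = s*(s + 1)*(s + 2)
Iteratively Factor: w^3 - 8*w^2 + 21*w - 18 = (w - 2)*(w^2 - 6*w + 9) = (w - 3)*(w - 2)*(w - 3)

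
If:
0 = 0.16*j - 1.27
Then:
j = 7.94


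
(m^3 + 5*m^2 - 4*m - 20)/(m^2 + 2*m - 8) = (m^2 + 7*m + 10)/(m + 4)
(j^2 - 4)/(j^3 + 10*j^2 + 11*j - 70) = (j + 2)/(j^2 + 12*j + 35)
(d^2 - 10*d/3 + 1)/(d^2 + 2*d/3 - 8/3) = (3*d^2 - 10*d + 3)/(3*d^2 + 2*d - 8)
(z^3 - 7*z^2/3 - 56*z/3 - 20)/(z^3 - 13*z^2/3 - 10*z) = (z + 2)/z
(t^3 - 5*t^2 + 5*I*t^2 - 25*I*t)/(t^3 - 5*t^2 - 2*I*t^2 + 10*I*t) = (t + 5*I)/(t - 2*I)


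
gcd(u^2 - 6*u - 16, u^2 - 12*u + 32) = u - 8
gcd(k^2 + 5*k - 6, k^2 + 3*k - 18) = k + 6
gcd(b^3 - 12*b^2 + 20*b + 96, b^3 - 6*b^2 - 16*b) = b^2 - 6*b - 16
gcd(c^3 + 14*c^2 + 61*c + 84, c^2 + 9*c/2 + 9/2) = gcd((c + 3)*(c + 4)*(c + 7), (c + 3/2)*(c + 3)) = c + 3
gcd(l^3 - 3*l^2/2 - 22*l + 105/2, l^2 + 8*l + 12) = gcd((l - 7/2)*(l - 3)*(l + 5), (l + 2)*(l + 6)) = 1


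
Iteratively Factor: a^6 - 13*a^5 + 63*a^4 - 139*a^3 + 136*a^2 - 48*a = (a - 4)*(a^5 - 9*a^4 + 27*a^3 - 31*a^2 + 12*a) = (a - 4)^2*(a^4 - 5*a^3 + 7*a^2 - 3*a) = (a - 4)^2*(a - 1)*(a^3 - 4*a^2 + 3*a) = (a - 4)^2*(a - 1)^2*(a^2 - 3*a) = (a - 4)^2*(a - 3)*(a - 1)^2*(a)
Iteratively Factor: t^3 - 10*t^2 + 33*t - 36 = (t - 4)*(t^2 - 6*t + 9) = (t - 4)*(t - 3)*(t - 3)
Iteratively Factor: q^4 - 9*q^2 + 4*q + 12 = (q + 3)*(q^3 - 3*q^2 + 4) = (q - 2)*(q + 3)*(q^2 - q - 2) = (q - 2)^2*(q + 3)*(q + 1)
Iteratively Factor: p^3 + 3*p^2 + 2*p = (p)*(p^2 + 3*p + 2) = p*(p + 2)*(p + 1)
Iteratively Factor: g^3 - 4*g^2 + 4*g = (g - 2)*(g^2 - 2*g) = (g - 2)^2*(g)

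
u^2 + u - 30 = (u - 5)*(u + 6)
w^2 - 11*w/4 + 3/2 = (w - 2)*(w - 3/4)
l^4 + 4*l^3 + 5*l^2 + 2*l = l*(l + 1)^2*(l + 2)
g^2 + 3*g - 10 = (g - 2)*(g + 5)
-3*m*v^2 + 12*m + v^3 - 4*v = (-3*m + v)*(v - 2)*(v + 2)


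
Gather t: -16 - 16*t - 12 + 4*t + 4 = -12*t - 24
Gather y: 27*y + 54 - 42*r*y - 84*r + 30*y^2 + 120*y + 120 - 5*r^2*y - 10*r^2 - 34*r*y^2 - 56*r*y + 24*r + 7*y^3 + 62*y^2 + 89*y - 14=-10*r^2 - 60*r + 7*y^3 + y^2*(92 - 34*r) + y*(-5*r^2 - 98*r + 236) + 160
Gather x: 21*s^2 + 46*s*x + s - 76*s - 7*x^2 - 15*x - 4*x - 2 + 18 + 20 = 21*s^2 - 75*s - 7*x^2 + x*(46*s - 19) + 36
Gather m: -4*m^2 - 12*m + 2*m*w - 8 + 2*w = -4*m^2 + m*(2*w - 12) + 2*w - 8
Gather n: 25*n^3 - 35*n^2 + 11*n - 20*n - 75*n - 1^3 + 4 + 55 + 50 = 25*n^3 - 35*n^2 - 84*n + 108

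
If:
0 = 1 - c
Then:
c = 1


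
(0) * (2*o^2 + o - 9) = 0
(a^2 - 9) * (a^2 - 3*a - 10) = a^4 - 3*a^3 - 19*a^2 + 27*a + 90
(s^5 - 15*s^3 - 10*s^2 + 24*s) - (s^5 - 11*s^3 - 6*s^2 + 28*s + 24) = -4*s^3 - 4*s^2 - 4*s - 24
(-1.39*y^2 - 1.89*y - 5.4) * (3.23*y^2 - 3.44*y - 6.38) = -4.4897*y^4 - 1.3231*y^3 - 2.0722*y^2 + 30.6342*y + 34.452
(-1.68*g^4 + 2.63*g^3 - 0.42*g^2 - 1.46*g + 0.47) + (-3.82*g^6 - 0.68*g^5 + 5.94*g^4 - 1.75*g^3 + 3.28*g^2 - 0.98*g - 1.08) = -3.82*g^6 - 0.68*g^5 + 4.26*g^4 + 0.88*g^3 + 2.86*g^2 - 2.44*g - 0.61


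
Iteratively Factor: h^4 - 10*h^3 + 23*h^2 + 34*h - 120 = (h - 5)*(h^3 - 5*h^2 - 2*h + 24) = (h - 5)*(h - 4)*(h^2 - h - 6) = (h - 5)*(h - 4)*(h - 3)*(h + 2)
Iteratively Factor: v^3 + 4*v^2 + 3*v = (v)*(v^2 + 4*v + 3) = v*(v + 3)*(v + 1)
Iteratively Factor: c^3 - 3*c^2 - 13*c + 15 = (c + 3)*(c^2 - 6*c + 5) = (c - 1)*(c + 3)*(c - 5)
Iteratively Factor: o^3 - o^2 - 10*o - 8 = (o - 4)*(o^2 + 3*o + 2) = (o - 4)*(o + 1)*(o + 2)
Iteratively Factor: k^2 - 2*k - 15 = (k - 5)*(k + 3)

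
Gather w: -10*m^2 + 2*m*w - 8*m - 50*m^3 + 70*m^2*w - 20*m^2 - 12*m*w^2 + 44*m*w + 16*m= -50*m^3 - 30*m^2 - 12*m*w^2 + 8*m + w*(70*m^2 + 46*m)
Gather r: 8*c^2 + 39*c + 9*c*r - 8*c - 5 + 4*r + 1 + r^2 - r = 8*c^2 + 31*c + r^2 + r*(9*c + 3) - 4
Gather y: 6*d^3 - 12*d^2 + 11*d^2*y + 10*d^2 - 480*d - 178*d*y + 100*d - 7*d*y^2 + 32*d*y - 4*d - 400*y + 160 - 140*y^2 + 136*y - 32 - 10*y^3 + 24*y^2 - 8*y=6*d^3 - 2*d^2 - 384*d - 10*y^3 + y^2*(-7*d - 116) + y*(11*d^2 - 146*d - 272) + 128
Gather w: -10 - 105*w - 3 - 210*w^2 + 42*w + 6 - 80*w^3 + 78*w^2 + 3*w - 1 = -80*w^3 - 132*w^2 - 60*w - 8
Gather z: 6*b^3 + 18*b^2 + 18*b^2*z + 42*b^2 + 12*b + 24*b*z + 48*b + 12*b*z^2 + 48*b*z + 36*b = 6*b^3 + 60*b^2 + 12*b*z^2 + 96*b + z*(18*b^2 + 72*b)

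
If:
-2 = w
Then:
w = -2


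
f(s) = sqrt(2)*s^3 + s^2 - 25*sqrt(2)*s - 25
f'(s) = 3*sqrt(2)*s^2 + 2*s - 25*sqrt(2)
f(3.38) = -78.47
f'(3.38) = 19.87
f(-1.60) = 28.34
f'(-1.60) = -27.69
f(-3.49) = 50.45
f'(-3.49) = 9.34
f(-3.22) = 52.00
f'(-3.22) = 2.19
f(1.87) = -78.37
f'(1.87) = -16.78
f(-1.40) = 22.58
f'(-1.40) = -29.84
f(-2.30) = 44.40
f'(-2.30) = -17.51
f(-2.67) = 49.61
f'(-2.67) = -10.45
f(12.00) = 2138.50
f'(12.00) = 599.58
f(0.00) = -25.00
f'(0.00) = -35.36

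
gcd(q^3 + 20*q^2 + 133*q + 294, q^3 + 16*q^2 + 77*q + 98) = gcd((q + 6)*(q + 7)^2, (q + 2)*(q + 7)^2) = q^2 + 14*q + 49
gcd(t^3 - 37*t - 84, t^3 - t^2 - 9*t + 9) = t + 3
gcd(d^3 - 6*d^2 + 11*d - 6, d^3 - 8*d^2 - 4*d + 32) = d - 2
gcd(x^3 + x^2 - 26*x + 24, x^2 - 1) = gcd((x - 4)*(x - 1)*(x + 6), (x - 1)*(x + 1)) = x - 1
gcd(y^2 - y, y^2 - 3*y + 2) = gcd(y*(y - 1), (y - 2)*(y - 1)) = y - 1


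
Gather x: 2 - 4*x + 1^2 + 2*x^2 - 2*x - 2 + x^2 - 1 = 3*x^2 - 6*x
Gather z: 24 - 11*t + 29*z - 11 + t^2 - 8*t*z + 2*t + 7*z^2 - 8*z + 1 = t^2 - 9*t + 7*z^2 + z*(21 - 8*t) + 14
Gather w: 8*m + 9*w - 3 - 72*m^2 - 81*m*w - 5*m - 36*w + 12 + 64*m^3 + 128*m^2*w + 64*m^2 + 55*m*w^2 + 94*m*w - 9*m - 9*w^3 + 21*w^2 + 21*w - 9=64*m^3 - 8*m^2 - 6*m - 9*w^3 + w^2*(55*m + 21) + w*(128*m^2 + 13*m - 6)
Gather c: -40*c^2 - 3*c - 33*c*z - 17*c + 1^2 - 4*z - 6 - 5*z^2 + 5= -40*c^2 + c*(-33*z - 20) - 5*z^2 - 4*z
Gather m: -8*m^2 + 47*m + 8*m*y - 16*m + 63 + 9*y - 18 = -8*m^2 + m*(8*y + 31) + 9*y + 45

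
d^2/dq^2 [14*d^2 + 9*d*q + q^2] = 2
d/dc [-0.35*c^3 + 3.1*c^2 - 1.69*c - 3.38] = -1.05*c^2 + 6.2*c - 1.69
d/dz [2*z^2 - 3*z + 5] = 4*z - 3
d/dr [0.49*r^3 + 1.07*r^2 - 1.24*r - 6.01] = 1.47*r^2 + 2.14*r - 1.24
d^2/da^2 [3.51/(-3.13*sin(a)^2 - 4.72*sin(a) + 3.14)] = (137.548476*sin(a)^4 + 155.566008*sin(a)^3 + 9.86239799999998*sin(a)^2 - 259.111008*sin(a) - 225.388332)/(3.13*sin(a)^2 + 4.72*sin(a) - 3.14)^3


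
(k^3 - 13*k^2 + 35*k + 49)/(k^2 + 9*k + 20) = (k^3 - 13*k^2 + 35*k + 49)/(k^2 + 9*k + 20)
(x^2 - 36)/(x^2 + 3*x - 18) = (x - 6)/(x - 3)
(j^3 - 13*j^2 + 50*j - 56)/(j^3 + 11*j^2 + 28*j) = (j^3 - 13*j^2 + 50*j - 56)/(j*(j^2 + 11*j + 28))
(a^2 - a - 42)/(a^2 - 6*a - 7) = (a + 6)/(a + 1)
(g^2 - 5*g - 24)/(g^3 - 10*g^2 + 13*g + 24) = (g + 3)/(g^2 - 2*g - 3)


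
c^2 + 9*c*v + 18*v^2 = (c + 3*v)*(c + 6*v)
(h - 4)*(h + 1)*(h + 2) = h^3 - h^2 - 10*h - 8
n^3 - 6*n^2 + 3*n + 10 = (n - 5)*(n - 2)*(n + 1)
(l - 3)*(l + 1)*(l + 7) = l^3 + 5*l^2 - 17*l - 21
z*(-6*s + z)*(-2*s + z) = 12*s^2*z - 8*s*z^2 + z^3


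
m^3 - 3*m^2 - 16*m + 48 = (m - 4)*(m - 3)*(m + 4)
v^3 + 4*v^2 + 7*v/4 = v*(v + 1/2)*(v + 7/2)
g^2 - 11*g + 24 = (g - 8)*(g - 3)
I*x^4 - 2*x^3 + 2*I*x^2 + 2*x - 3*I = (x - 1)*(x - I)*(x + 3*I)*(I*x + I)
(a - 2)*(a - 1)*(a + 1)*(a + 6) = a^4 + 4*a^3 - 13*a^2 - 4*a + 12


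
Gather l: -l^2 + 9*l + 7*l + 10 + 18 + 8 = -l^2 + 16*l + 36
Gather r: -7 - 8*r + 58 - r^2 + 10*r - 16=-r^2 + 2*r + 35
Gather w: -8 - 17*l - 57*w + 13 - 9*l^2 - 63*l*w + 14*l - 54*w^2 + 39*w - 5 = -9*l^2 - 3*l - 54*w^2 + w*(-63*l - 18)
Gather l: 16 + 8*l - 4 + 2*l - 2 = 10*l + 10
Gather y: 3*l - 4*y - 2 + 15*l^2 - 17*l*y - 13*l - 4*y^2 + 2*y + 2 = 15*l^2 - 10*l - 4*y^2 + y*(-17*l - 2)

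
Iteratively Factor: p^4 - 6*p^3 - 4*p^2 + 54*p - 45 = (p + 3)*(p^3 - 9*p^2 + 23*p - 15) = (p - 3)*(p + 3)*(p^2 - 6*p + 5) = (p - 5)*(p - 3)*(p + 3)*(p - 1)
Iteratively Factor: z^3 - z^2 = (z)*(z^2 - z) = z*(z - 1)*(z)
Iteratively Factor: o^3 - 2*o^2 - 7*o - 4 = (o + 1)*(o^2 - 3*o - 4) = (o + 1)^2*(o - 4)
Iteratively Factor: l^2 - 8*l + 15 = (l - 3)*(l - 5)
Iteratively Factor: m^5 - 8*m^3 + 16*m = (m - 2)*(m^4 + 2*m^3 - 4*m^2 - 8*m) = (m - 2)*(m + 2)*(m^3 - 4*m) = (m - 2)^2*(m + 2)*(m^2 + 2*m) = (m - 2)^2*(m + 2)^2*(m)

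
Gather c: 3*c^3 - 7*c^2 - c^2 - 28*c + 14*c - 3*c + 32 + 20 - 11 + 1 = 3*c^3 - 8*c^2 - 17*c + 42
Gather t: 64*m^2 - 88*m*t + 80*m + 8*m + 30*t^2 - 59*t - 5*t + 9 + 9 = 64*m^2 + 88*m + 30*t^2 + t*(-88*m - 64) + 18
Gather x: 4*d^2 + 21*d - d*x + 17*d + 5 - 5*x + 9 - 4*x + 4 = 4*d^2 + 38*d + x*(-d - 9) + 18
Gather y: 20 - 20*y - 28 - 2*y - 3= -22*y - 11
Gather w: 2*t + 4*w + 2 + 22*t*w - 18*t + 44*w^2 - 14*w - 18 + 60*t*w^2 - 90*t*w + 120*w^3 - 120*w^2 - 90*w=-16*t + 120*w^3 + w^2*(60*t - 76) + w*(-68*t - 100) - 16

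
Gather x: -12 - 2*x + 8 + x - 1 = -x - 5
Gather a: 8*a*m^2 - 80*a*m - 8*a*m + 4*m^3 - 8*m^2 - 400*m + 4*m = a*(8*m^2 - 88*m) + 4*m^3 - 8*m^2 - 396*m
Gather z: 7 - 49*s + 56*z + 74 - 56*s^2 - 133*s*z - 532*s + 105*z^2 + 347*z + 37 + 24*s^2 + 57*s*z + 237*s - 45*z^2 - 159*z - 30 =-32*s^2 - 344*s + 60*z^2 + z*(244 - 76*s) + 88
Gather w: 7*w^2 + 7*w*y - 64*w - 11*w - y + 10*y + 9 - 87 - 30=7*w^2 + w*(7*y - 75) + 9*y - 108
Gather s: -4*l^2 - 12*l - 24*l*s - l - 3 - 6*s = -4*l^2 - 13*l + s*(-24*l - 6) - 3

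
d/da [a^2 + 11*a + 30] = 2*a + 11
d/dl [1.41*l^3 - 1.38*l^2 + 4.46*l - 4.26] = 4.23*l^2 - 2.76*l + 4.46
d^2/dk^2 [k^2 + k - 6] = 2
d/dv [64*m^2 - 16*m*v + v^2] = -16*m + 2*v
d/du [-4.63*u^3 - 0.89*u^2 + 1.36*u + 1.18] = -13.89*u^2 - 1.78*u + 1.36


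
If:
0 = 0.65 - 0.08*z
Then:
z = 8.12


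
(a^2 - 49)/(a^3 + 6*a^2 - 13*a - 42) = (a - 7)/(a^2 - a - 6)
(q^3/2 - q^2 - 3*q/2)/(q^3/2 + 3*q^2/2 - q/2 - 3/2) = q*(q - 3)/(q^2 + 2*q - 3)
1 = 1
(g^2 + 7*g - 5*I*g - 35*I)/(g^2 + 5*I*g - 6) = (g^2 + g*(7 - 5*I) - 35*I)/(g^2 + 5*I*g - 6)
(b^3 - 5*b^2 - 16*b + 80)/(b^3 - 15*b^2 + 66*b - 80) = (b^2 - 16)/(b^2 - 10*b + 16)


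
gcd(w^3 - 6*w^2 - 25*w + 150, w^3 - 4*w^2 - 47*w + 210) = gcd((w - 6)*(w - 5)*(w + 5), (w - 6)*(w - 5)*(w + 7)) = w^2 - 11*w + 30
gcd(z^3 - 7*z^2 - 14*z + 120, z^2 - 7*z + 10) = z - 5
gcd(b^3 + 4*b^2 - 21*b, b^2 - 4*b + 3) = b - 3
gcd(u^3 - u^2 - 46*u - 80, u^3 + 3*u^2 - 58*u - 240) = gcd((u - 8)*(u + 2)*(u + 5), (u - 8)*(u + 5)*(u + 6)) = u^2 - 3*u - 40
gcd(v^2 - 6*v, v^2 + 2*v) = v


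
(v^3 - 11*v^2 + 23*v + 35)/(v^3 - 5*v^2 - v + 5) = (v - 7)/(v - 1)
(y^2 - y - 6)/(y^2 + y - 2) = (y - 3)/(y - 1)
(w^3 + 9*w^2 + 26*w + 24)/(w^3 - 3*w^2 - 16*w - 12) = (w^2 + 7*w + 12)/(w^2 - 5*w - 6)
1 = 1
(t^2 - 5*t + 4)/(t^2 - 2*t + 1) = (t - 4)/(t - 1)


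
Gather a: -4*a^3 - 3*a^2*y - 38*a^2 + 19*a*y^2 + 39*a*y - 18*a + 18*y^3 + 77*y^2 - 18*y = -4*a^3 + a^2*(-3*y - 38) + a*(19*y^2 + 39*y - 18) + 18*y^3 + 77*y^2 - 18*y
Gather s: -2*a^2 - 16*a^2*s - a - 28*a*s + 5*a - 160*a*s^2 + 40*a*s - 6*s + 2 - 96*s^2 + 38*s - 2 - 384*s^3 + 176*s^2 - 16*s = -2*a^2 + 4*a - 384*s^3 + s^2*(80 - 160*a) + s*(-16*a^2 + 12*a + 16)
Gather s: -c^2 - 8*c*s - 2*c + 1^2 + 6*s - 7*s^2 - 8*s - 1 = -c^2 - 2*c - 7*s^2 + s*(-8*c - 2)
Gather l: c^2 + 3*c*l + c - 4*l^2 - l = c^2 + c - 4*l^2 + l*(3*c - 1)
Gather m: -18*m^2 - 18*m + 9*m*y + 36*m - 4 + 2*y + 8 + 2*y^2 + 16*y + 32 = -18*m^2 + m*(9*y + 18) + 2*y^2 + 18*y + 36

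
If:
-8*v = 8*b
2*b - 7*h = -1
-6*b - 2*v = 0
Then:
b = 0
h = 1/7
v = 0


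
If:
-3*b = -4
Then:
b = 4/3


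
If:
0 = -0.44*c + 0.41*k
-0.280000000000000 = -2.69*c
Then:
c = 0.10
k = 0.11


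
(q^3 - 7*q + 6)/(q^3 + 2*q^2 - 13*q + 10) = (q + 3)/(q + 5)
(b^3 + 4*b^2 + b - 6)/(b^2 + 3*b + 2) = (b^2 + 2*b - 3)/(b + 1)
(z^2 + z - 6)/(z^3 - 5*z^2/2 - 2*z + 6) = 2*(z + 3)/(2*z^2 - z - 6)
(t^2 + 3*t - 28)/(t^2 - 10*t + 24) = (t + 7)/(t - 6)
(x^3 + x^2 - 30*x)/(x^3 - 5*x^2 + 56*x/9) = 9*(x^2 + x - 30)/(9*x^2 - 45*x + 56)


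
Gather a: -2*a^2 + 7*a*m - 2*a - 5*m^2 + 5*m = -2*a^2 + a*(7*m - 2) - 5*m^2 + 5*m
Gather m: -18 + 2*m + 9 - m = m - 9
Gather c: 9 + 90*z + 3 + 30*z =120*z + 12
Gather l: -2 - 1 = -3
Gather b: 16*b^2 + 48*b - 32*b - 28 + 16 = 16*b^2 + 16*b - 12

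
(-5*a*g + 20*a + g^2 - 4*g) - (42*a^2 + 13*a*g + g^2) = -42*a^2 - 18*a*g + 20*a - 4*g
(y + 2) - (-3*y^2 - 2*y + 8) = 3*y^2 + 3*y - 6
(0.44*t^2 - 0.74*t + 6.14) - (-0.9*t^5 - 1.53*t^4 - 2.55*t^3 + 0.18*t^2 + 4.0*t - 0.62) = 0.9*t^5 + 1.53*t^4 + 2.55*t^3 + 0.26*t^2 - 4.74*t + 6.76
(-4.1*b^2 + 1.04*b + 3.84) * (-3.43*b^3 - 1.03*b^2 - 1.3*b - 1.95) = 14.063*b^5 + 0.6558*b^4 - 8.9124*b^3 + 2.6878*b^2 - 7.02*b - 7.488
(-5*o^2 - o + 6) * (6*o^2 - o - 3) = -30*o^4 - o^3 + 52*o^2 - 3*o - 18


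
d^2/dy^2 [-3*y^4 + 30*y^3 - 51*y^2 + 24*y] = -36*y^2 + 180*y - 102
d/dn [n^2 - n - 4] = 2*n - 1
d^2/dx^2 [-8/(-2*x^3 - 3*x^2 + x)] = 16*(-3*x*(2*x + 1)*(2*x^2 + 3*x - 1) + (6*x^2 + 6*x - 1)^2)/(x^3*(2*x^2 + 3*x - 1)^3)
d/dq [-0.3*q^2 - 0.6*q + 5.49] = -0.6*q - 0.6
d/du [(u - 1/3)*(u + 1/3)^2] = (3*u + 1)*(9*u - 1)/9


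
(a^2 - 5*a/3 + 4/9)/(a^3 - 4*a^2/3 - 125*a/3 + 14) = (a - 4/3)/(a^2 - a - 42)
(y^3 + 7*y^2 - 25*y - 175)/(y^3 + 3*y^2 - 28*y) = (y^2 - 25)/(y*(y - 4))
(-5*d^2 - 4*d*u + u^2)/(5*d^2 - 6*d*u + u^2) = (d + u)/(-d + u)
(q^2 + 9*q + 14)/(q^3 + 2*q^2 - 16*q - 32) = (q + 7)/(q^2 - 16)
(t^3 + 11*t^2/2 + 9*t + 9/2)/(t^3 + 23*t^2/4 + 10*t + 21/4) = 2*(2*t + 3)/(4*t + 7)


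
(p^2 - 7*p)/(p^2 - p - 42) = p/(p + 6)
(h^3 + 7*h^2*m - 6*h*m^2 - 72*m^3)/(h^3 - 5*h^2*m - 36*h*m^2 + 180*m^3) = (h^2 + h*m - 12*m^2)/(h^2 - 11*h*m + 30*m^2)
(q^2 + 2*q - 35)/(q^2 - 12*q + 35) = (q + 7)/(q - 7)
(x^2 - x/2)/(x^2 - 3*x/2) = (2*x - 1)/(2*x - 3)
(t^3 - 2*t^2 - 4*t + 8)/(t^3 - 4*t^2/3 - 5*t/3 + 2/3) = 3*(t^2 - 4)/(3*t^2 + 2*t - 1)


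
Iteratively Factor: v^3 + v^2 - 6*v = (v - 2)*(v^2 + 3*v) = (v - 2)*(v + 3)*(v)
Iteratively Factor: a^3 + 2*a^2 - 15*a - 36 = (a + 3)*(a^2 - a - 12) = (a - 4)*(a + 3)*(a + 3)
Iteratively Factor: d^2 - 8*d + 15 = (d - 5)*(d - 3)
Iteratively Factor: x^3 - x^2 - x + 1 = (x - 1)*(x^2 - 1) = (x - 1)^2*(x + 1)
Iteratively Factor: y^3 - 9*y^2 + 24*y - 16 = (y - 4)*(y^2 - 5*y + 4) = (y - 4)^2*(y - 1)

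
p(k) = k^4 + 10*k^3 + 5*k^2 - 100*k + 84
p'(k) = 4*k^3 + 30*k^2 + 10*k - 100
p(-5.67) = 22.45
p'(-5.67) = 78.63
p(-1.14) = 191.37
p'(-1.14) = -78.34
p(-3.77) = 198.24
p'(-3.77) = 74.36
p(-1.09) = 187.40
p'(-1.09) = -80.44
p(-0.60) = 143.77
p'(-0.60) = -96.06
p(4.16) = 773.92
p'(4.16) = 748.73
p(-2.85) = 244.10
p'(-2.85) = 22.58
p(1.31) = -12.99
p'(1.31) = -26.42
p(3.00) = 180.00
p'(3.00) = 308.00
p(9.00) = 13440.00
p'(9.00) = 5336.00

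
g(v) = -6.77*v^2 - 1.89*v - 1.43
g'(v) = -13.54*v - 1.89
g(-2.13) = -28.12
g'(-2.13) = 26.95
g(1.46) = -18.62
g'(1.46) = -21.66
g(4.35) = -137.76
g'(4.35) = -60.79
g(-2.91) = -53.26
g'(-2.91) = 37.51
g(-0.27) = -1.41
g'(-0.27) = 1.77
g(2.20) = -38.35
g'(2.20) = -31.68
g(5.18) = -192.88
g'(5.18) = -72.03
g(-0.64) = -2.99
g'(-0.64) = 6.78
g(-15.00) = -1496.33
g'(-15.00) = 201.21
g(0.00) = -1.43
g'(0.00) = -1.89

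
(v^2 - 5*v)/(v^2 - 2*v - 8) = v*(5 - v)/(-v^2 + 2*v + 8)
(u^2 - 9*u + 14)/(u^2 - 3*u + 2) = (u - 7)/(u - 1)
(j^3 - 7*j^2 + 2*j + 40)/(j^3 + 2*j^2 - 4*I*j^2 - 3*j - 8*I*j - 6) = (j^2 - 9*j + 20)/(j^2 - 4*I*j - 3)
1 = 1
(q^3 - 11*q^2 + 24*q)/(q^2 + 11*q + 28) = q*(q^2 - 11*q + 24)/(q^2 + 11*q + 28)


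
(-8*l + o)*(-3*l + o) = 24*l^2 - 11*l*o + o^2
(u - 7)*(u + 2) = u^2 - 5*u - 14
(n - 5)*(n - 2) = n^2 - 7*n + 10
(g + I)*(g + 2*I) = g^2 + 3*I*g - 2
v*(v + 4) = v^2 + 4*v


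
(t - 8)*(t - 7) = t^2 - 15*t + 56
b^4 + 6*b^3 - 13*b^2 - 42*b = b*(b - 3)*(b + 2)*(b + 7)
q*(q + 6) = q^2 + 6*q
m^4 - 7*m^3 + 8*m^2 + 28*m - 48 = (m - 4)*(m - 3)*(m - 2)*(m + 2)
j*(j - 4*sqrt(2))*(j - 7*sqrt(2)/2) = j^3 - 15*sqrt(2)*j^2/2 + 28*j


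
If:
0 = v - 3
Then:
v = 3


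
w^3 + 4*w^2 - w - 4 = (w - 1)*(w + 1)*(w + 4)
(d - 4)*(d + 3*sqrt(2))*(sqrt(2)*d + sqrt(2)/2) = sqrt(2)*d^3 - 7*sqrt(2)*d^2/2 + 6*d^2 - 21*d - 2*sqrt(2)*d - 12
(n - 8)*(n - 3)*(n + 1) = n^3 - 10*n^2 + 13*n + 24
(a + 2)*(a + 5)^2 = a^3 + 12*a^2 + 45*a + 50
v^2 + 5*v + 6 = (v + 2)*(v + 3)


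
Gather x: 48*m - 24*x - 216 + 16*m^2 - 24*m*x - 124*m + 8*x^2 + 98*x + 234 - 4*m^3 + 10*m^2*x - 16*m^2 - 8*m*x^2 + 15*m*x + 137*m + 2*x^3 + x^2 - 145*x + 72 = -4*m^3 + 61*m + 2*x^3 + x^2*(9 - 8*m) + x*(10*m^2 - 9*m - 71) + 90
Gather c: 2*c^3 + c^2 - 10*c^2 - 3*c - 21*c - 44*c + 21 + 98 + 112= 2*c^3 - 9*c^2 - 68*c + 231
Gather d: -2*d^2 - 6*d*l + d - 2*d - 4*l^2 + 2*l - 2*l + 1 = -2*d^2 + d*(-6*l - 1) - 4*l^2 + 1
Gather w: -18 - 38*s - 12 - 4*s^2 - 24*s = -4*s^2 - 62*s - 30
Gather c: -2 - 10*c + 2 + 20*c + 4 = 10*c + 4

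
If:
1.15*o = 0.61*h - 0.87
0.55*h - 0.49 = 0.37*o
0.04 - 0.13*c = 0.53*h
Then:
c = -2.11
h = 0.59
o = -0.44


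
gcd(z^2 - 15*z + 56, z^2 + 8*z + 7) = 1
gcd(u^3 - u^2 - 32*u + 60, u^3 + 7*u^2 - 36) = u^2 + 4*u - 12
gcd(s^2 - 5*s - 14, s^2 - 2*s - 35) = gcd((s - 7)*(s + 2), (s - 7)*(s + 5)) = s - 7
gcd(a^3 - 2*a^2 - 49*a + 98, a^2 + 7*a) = a + 7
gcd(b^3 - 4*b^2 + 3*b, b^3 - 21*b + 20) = b - 1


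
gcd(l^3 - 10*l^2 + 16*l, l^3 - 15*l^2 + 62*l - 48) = l - 8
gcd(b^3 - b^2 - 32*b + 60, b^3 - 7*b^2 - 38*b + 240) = b^2 + b - 30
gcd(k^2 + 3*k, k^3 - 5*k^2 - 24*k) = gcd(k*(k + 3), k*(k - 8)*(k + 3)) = k^2 + 3*k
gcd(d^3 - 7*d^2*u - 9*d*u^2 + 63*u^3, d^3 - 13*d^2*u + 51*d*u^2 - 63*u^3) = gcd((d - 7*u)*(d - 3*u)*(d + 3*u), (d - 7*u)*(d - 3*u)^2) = d^2 - 10*d*u + 21*u^2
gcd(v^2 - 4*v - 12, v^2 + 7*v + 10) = v + 2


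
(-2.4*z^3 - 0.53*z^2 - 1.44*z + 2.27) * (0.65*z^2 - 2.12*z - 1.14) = -1.56*z^5 + 4.7435*z^4 + 2.9236*z^3 + 5.1325*z^2 - 3.1708*z - 2.5878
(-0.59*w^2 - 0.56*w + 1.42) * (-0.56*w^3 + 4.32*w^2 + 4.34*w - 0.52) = 0.3304*w^5 - 2.2352*w^4 - 5.775*w^3 + 4.0108*w^2 + 6.454*w - 0.7384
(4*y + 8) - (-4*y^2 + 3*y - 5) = 4*y^2 + y + 13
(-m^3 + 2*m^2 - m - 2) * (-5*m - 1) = 5*m^4 - 9*m^3 + 3*m^2 + 11*m + 2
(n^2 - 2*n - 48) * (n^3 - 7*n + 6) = n^5 - 2*n^4 - 55*n^3 + 20*n^2 + 324*n - 288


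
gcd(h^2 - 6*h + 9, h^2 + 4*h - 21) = h - 3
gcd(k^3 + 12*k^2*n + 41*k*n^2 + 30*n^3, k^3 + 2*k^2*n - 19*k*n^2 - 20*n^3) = k^2 + 6*k*n + 5*n^2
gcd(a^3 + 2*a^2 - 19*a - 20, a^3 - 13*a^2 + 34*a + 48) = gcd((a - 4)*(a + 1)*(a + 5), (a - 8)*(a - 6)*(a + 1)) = a + 1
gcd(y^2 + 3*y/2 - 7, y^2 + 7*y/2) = y + 7/2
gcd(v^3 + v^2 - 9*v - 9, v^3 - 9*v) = v^2 - 9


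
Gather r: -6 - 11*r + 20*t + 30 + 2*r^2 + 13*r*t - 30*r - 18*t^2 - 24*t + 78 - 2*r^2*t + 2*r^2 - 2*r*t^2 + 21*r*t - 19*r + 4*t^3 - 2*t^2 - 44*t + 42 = r^2*(4 - 2*t) + r*(-2*t^2 + 34*t - 60) + 4*t^3 - 20*t^2 - 48*t + 144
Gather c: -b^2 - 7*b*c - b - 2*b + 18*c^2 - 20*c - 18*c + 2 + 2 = -b^2 - 3*b + 18*c^2 + c*(-7*b - 38) + 4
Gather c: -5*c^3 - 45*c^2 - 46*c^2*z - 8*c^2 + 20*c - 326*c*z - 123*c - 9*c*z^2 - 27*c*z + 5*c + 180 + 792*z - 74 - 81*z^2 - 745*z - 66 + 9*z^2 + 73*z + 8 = -5*c^3 + c^2*(-46*z - 53) + c*(-9*z^2 - 353*z - 98) - 72*z^2 + 120*z + 48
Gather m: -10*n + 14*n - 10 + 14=4*n + 4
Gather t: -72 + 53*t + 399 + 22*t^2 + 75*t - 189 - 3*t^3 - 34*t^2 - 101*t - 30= -3*t^3 - 12*t^2 + 27*t + 108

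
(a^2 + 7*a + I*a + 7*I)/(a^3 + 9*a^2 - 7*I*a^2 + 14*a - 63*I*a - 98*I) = (a + I)/(a^2 + a*(2 - 7*I) - 14*I)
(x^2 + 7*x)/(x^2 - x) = (x + 7)/(x - 1)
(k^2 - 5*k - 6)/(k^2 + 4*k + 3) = (k - 6)/(k + 3)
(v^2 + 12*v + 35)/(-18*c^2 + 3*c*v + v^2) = (v^2 + 12*v + 35)/(-18*c^2 + 3*c*v + v^2)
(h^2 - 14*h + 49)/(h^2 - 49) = (h - 7)/(h + 7)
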